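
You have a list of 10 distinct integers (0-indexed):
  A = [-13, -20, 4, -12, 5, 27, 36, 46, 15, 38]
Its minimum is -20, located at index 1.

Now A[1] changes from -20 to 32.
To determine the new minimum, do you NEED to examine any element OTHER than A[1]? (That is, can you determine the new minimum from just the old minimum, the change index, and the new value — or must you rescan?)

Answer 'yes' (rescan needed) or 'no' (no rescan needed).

Answer: yes

Derivation:
Old min = -20 at index 1
Change at index 1: -20 -> 32
Index 1 WAS the min and new value 32 > old min -20. Must rescan other elements to find the new min.
Needs rescan: yes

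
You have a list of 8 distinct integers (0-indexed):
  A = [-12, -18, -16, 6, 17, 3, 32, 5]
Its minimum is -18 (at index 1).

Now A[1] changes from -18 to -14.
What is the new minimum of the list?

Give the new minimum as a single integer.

Answer: -16

Derivation:
Old min = -18 (at index 1)
Change: A[1] -18 -> -14
Changed element WAS the min. Need to check: is -14 still <= all others?
  Min of remaining elements: -16
  New min = min(-14, -16) = -16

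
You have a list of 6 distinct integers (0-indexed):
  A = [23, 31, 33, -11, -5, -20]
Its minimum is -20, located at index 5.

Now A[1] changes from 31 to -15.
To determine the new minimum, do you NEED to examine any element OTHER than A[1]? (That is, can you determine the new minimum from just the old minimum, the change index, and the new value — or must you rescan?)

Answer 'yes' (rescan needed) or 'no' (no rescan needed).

Answer: no

Derivation:
Old min = -20 at index 5
Change at index 1: 31 -> -15
Index 1 was NOT the min. New min = min(-20, -15). No rescan of other elements needed.
Needs rescan: no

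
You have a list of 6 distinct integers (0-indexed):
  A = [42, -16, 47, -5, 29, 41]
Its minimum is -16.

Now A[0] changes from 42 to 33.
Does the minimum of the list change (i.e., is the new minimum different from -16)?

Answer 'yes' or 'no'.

Answer: no

Derivation:
Old min = -16
Change: A[0] 42 -> 33
Changed element was NOT the min; min changes only if 33 < -16.
New min = -16; changed? no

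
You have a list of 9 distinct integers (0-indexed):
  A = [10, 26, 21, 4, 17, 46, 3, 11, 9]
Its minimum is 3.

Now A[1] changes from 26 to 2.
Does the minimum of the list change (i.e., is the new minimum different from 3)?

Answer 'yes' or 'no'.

Old min = 3
Change: A[1] 26 -> 2
Changed element was NOT the min; min changes only if 2 < 3.
New min = 2; changed? yes

Answer: yes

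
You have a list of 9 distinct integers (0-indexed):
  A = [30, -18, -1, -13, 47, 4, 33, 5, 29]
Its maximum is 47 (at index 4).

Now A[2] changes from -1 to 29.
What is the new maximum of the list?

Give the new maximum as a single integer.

Old max = 47 (at index 4)
Change: A[2] -1 -> 29
Changed element was NOT the old max.
  New max = max(old_max, new_val) = max(47, 29) = 47

Answer: 47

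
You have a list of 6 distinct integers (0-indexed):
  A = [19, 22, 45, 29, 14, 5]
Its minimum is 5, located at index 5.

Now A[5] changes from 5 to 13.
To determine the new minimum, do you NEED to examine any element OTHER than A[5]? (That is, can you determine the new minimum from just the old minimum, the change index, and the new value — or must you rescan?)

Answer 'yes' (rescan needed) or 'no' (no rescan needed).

Answer: yes

Derivation:
Old min = 5 at index 5
Change at index 5: 5 -> 13
Index 5 WAS the min and new value 13 > old min 5. Must rescan other elements to find the new min.
Needs rescan: yes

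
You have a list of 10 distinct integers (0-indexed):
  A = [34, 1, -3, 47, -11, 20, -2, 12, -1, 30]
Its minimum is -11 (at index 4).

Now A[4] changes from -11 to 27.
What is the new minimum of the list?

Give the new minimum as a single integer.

Old min = -11 (at index 4)
Change: A[4] -11 -> 27
Changed element WAS the min. Need to check: is 27 still <= all others?
  Min of remaining elements: -3
  New min = min(27, -3) = -3

Answer: -3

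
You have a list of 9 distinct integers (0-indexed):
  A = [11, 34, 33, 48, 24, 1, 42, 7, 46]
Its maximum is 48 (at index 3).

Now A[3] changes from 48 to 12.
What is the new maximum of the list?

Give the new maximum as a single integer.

Old max = 48 (at index 3)
Change: A[3] 48 -> 12
Changed element WAS the max -> may need rescan.
  Max of remaining elements: 46
  New max = max(12, 46) = 46

Answer: 46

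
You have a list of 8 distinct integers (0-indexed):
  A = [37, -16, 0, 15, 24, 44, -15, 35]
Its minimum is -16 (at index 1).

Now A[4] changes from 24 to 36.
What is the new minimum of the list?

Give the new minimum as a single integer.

Old min = -16 (at index 1)
Change: A[4] 24 -> 36
Changed element was NOT the old min.
  New min = min(old_min, new_val) = min(-16, 36) = -16

Answer: -16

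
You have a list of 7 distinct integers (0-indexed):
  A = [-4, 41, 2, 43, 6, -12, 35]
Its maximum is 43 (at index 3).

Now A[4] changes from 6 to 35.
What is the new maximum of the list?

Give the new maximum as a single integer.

Answer: 43

Derivation:
Old max = 43 (at index 3)
Change: A[4] 6 -> 35
Changed element was NOT the old max.
  New max = max(old_max, new_val) = max(43, 35) = 43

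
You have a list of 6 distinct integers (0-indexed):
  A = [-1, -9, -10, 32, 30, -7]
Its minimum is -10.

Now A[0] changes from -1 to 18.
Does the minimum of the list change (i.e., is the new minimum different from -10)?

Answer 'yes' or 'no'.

Old min = -10
Change: A[0] -1 -> 18
Changed element was NOT the min; min changes only if 18 < -10.
New min = -10; changed? no

Answer: no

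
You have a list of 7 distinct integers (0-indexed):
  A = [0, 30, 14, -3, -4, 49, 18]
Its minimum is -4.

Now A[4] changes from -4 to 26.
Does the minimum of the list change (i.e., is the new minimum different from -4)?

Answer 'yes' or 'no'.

Old min = -4
Change: A[4] -4 -> 26
Changed element was the min; new min must be rechecked.
New min = -3; changed? yes

Answer: yes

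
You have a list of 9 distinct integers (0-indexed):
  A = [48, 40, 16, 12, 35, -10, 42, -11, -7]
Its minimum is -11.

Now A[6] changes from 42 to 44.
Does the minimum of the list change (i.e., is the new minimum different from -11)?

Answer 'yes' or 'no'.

Answer: no

Derivation:
Old min = -11
Change: A[6] 42 -> 44
Changed element was NOT the min; min changes only if 44 < -11.
New min = -11; changed? no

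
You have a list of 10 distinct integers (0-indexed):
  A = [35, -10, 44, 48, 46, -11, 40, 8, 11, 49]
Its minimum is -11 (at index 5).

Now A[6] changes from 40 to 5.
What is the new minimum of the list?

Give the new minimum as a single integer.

Answer: -11

Derivation:
Old min = -11 (at index 5)
Change: A[6] 40 -> 5
Changed element was NOT the old min.
  New min = min(old_min, new_val) = min(-11, 5) = -11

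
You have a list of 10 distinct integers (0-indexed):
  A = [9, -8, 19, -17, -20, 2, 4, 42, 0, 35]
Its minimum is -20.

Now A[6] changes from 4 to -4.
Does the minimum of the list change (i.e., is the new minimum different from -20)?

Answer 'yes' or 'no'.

Answer: no

Derivation:
Old min = -20
Change: A[6] 4 -> -4
Changed element was NOT the min; min changes only if -4 < -20.
New min = -20; changed? no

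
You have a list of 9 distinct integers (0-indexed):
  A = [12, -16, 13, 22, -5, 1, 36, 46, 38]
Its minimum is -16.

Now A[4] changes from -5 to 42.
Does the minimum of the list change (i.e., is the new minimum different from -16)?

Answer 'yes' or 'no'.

Answer: no

Derivation:
Old min = -16
Change: A[4] -5 -> 42
Changed element was NOT the min; min changes only if 42 < -16.
New min = -16; changed? no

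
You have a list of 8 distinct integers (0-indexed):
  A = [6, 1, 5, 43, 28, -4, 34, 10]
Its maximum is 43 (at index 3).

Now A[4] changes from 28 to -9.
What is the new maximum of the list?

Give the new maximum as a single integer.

Answer: 43

Derivation:
Old max = 43 (at index 3)
Change: A[4] 28 -> -9
Changed element was NOT the old max.
  New max = max(old_max, new_val) = max(43, -9) = 43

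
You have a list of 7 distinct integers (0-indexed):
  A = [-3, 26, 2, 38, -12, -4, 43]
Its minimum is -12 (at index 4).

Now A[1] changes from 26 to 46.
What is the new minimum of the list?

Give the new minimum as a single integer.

Old min = -12 (at index 4)
Change: A[1] 26 -> 46
Changed element was NOT the old min.
  New min = min(old_min, new_val) = min(-12, 46) = -12

Answer: -12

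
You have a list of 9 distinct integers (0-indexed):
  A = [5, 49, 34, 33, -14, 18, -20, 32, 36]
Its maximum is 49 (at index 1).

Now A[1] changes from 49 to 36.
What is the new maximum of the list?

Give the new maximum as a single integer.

Answer: 36

Derivation:
Old max = 49 (at index 1)
Change: A[1] 49 -> 36
Changed element WAS the max -> may need rescan.
  Max of remaining elements: 36
  New max = max(36, 36) = 36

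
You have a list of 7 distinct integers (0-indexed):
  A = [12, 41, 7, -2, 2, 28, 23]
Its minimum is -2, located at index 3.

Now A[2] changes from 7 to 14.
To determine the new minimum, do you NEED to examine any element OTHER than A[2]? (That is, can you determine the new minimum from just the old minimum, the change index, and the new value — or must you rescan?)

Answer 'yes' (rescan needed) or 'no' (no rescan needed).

Old min = -2 at index 3
Change at index 2: 7 -> 14
Index 2 was NOT the min. New min = min(-2, 14). No rescan of other elements needed.
Needs rescan: no

Answer: no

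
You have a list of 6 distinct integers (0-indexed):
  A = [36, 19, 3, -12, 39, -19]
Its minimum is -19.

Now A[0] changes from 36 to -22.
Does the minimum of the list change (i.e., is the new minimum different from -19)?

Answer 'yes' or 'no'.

Old min = -19
Change: A[0] 36 -> -22
Changed element was NOT the min; min changes only if -22 < -19.
New min = -22; changed? yes

Answer: yes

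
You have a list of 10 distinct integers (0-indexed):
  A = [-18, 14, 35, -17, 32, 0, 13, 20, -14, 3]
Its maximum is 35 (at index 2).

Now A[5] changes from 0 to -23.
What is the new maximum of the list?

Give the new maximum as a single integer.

Old max = 35 (at index 2)
Change: A[5] 0 -> -23
Changed element was NOT the old max.
  New max = max(old_max, new_val) = max(35, -23) = 35

Answer: 35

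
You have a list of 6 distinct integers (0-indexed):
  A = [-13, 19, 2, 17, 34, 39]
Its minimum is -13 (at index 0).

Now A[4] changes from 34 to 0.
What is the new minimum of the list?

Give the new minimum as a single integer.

Old min = -13 (at index 0)
Change: A[4] 34 -> 0
Changed element was NOT the old min.
  New min = min(old_min, new_val) = min(-13, 0) = -13

Answer: -13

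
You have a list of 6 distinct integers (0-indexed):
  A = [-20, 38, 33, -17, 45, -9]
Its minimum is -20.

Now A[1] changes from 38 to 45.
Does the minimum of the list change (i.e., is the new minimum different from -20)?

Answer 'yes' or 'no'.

Answer: no

Derivation:
Old min = -20
Change: A[1] 38 -> 45
Changed element was NOT the min; min changes only if 45 < -20.
New min = -20; changed? no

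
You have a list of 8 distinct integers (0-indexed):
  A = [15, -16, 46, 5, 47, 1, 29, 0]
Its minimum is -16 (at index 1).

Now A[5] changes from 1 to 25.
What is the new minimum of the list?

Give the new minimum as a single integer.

Answer: -16

Derivation:
Old min = -16 (at index 1)
Change: A[5] 1 -> 25
Changed element was NOT the old min.
  New min = min(old_min, new_val) = min(-16, 25) = -16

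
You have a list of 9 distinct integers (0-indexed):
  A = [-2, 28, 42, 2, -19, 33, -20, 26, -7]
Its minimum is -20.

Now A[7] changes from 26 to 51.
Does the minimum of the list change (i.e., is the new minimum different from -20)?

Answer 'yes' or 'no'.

Answer: no

Derivation:
Old min = -20
Change: A[7] 26 -> 51
Changed element was NOT the min; min changes only if 51 < -20.
New min = -20; changed? no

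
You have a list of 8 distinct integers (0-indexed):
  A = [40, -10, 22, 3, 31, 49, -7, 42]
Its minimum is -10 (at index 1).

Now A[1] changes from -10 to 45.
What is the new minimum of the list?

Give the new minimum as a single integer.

Answer: -7

Derivation:
Old min = -10 (at index 1)
Change: A[1] -10 -> 45
Changed element WAS the min. Need to check: is 45 still <= all others?
  Min of remaining elements: -7
  New min = min(45, -7) = -7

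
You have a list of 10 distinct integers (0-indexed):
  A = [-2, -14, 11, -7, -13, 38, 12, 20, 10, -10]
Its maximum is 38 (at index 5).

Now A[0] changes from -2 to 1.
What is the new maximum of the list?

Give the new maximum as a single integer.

Old max = 38 (at index 5)
Change: A[0] -2 -> 1
Changed element was NOT the old max.
  New max = max(old_max, new_val) = max(38, 1) = 38

Answer: 38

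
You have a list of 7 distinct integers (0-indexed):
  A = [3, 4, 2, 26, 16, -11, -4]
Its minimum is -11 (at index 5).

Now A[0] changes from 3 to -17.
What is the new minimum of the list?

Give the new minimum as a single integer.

Old min = -11 (at index 5)
Change: A[0] 3 -> -17
Changed element was NOT the old min.
  New min = min(old_min, new_val) = min(-11, -17) = -17

Answer: -17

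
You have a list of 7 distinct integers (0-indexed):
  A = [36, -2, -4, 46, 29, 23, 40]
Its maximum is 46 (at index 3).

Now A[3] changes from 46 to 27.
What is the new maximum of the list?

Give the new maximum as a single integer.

Old max = 46 (at index 3)
Change: A[3] 46 -> 27
Changed element WAS the max -> may need rescan.
  Max of remaining elements: 40
  New max = max(27, 40) = 40

Answer: 40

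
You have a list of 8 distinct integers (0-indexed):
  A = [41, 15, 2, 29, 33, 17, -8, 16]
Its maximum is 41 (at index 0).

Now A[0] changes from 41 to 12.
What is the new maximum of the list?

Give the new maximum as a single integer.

Answer: 33

Derivation:
Old max = 41 (at index 0)
Change: A[0] 41 -> 12
Changed element WAS the max -> may need rescan.
  Max of remaining elements: 33
  New max = max(12, 33) = 33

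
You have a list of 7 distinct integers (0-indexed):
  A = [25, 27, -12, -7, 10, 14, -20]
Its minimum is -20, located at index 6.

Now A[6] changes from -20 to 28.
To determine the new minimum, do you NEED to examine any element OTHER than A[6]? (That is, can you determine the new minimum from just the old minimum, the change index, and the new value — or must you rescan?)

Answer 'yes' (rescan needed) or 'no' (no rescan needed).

Old min = -20 at index 6
Change at index 6: -20 -> 28
Index 6 WAS the min and new value 28 > old min -20. Must rescan other elements to find the new min.
Needs rescan: yes

Answer: yes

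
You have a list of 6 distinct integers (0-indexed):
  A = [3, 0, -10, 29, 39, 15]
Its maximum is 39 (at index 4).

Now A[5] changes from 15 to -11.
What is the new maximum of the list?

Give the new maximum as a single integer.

Old max = 39 (at index 4)
Change: A[5] 15 -> -11
Changed element was NOT the old max.
  New max = max(old_max, new_val) = max(39, -11) = 39

Answer: 39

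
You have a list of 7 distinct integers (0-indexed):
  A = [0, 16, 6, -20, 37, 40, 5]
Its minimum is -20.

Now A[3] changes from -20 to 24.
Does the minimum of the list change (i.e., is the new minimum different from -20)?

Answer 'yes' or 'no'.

Old min = -20
Change: A[3] -20 -> 24
Changed element was the min; new min must be rechecked.
New min = 0; changed? yes

Answer: yes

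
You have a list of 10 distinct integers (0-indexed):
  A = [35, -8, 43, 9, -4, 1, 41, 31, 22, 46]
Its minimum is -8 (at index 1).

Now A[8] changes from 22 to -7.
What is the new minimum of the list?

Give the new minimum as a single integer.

Old min = -8 (at index 1)
Change: A[8] 22 -> -7
Changed element was NOT the old min.
  New min = min(old_min, new_val) = min(-8, -7) = -8

Answer: -8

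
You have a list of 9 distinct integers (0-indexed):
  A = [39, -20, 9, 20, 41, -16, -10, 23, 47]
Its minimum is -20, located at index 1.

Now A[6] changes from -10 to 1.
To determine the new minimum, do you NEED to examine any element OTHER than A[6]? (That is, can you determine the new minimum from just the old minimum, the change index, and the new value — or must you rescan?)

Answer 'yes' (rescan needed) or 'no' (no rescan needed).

Answer: no

Derivation:
Old min = -20 at index 1
Change at index 6: -10 -> 1
Index 6 was NOT the min. New min = min(-20, 1). No rescan of other elements needed.
Needs rescan: no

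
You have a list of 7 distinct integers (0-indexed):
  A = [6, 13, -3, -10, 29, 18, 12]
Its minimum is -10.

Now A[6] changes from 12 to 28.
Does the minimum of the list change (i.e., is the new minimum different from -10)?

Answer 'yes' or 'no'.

Answer: no

Derivation:
Old min = -10
Change: A[6] 12 -> 28
Changed element was NOT the min; min changes only if 28 < -10.
New min = -10; changed? no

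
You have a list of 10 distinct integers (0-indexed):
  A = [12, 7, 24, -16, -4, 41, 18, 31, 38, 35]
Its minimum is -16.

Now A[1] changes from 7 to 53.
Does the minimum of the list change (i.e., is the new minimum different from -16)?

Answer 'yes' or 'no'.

Old min = -16
Change: A[1] 7 -> 53
Changed element was NOT the min; min changes only if 53 < -16.
New min = -16; changed? no

Answer: no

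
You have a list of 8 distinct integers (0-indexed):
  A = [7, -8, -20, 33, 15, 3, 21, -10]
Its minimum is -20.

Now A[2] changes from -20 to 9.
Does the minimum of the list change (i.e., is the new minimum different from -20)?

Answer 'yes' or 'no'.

Old min = -20
Change: A[2] -20 -> 9
Changed element was the min; new min must be rechecked.
New min = -10; changed? yes

Answer: yes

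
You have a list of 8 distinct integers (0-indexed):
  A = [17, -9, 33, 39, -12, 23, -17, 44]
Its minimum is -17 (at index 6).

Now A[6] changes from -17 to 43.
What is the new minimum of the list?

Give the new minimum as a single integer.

Answer: -12

Derivation:
Old min = -17 (at index 6)
Change: A[6] -17 -> 43
Changed element WAS the min. Need to check: is 43 still <= all others?
  Min of remaining elements: -12
  New min = min(43, -12) = -12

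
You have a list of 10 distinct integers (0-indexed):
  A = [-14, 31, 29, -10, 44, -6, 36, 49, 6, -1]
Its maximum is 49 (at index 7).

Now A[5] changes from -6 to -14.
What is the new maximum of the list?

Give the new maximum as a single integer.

Old max = 49 (at index 7)
Change: A[5] -6 -> -14
Changed element was NOT the old max.
  New max = max(old_max, new_val) = max(49, -14) = 49

Answer: 49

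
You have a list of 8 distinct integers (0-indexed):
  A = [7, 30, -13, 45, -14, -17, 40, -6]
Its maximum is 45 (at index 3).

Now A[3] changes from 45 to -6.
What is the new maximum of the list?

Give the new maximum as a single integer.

Old max = 45 (at index 3)
Change: A[3] 45 -> -6
Changed element WAS the max -> may need rescan.
  Max of remaining elements: 40
  New max = max(-6, 40) = 40

Answer: 40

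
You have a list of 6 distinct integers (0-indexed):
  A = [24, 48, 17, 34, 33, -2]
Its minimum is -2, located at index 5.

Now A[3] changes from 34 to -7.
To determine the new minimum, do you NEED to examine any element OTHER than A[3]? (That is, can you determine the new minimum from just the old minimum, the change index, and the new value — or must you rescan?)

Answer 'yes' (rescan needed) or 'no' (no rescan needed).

Old min = -2 at index 5
Change at index 3: 34 -> -7
Index 3 was NOT the min. New min = min(-2, -7). No rescan of other elements needed.
Needs rescan: no

Answer: no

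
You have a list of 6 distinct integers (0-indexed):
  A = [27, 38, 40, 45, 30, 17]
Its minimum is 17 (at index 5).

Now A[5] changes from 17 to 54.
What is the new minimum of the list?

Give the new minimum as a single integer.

Answer: 27

Derivation:
Old min = 17 (at index 5)
Change: A[5] 17 -> 54
Changed element WAS the min. Need to check: is 54 still <= all others?
  Min of remaining elements: 27
  New min = min(54, 27) = 27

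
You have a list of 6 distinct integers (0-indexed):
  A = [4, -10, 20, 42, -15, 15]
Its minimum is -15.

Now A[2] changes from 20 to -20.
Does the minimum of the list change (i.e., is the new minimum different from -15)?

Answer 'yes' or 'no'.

Old min = -15
Change: A[2] 20 -> -20
Changed element was NOT the min; min changes only if -20 < -15.
New min = -20; changed? yes

Answer: yes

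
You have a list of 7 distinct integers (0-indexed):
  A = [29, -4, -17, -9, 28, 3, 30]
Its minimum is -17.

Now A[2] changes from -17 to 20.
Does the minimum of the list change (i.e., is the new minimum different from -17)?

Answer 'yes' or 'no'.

Old min = -17
Change: A[2] -17 -> 20
Changed element was the min; new min must be rechecked.
New min = -9; changed? yes

Answer: yes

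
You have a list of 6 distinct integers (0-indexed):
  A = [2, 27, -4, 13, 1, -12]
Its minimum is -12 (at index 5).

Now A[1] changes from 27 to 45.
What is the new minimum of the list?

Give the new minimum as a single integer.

Answer: -12

Derivation:
Old min = -12 (at index 5)
Change: A[1] 27 -> 45
Changed element was NOT the old min.
  New min = min(old_min, new_val) = min(-12, 45) = -12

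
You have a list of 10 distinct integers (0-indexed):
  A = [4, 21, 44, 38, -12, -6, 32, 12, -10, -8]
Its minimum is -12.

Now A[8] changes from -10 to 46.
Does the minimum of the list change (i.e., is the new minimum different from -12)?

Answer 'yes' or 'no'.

Answer: no

Derivation:
Old min = -12
Change: A[8] -10 -> 46
Changed element was NOT the min; min changes only if 46 < -12.
New min = -12; changed? no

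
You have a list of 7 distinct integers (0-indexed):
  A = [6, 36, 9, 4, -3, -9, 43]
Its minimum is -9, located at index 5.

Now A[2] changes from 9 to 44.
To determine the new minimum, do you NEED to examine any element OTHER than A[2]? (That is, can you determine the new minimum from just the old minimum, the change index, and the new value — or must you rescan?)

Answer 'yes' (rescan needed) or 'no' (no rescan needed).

Old min = -9 at index 5
Change at index 2: 9 -> 44
Index 2 was NOT the min. New min = min(-9, 44). No rescan of other elements needed.
Needs rescan: no

Answer: no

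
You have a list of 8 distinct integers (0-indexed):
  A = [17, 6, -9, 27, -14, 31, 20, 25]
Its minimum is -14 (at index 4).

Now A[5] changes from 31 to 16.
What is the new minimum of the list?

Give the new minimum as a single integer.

Old min = -14 (at index 4)
Change: A[5] 31 -> 16
Changed element was NOT the old min.
  New min = min(old_min, new_val) = min(-14, 16) = -14

Answer: -14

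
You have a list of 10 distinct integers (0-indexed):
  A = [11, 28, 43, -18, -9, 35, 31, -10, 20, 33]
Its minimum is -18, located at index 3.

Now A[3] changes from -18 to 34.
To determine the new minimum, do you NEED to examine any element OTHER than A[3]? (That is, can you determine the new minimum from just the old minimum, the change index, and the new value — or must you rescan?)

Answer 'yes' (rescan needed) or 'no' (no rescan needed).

Old min = -18 at index 3
Change at index 3: -18 -> 34
Index 3 WAS the min and new value 34 > old min -18. Must rescan other elements to find the new min.
Needs rescan: yes

Answer: yes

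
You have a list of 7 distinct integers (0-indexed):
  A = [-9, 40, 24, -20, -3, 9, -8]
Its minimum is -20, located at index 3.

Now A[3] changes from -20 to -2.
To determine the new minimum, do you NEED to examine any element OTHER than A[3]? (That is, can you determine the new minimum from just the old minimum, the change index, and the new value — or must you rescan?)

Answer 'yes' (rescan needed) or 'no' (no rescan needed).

Old min = -20 at index 3
Change at index 3: -20 -> -2
Index 3 WAS the min and new value -2 > old min -20. Must rescan other elements to find the new min.
Needs rescan: yes

Answer: yes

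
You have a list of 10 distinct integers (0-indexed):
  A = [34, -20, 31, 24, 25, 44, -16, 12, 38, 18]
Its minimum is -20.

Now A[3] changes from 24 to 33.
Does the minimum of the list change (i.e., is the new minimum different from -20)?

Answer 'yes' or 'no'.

Answer: no

Derivation:
Old min = -20
Change: A[3] 24 -> 33
Changed element was NOT the min; min changes only if 33 < -20.
New min = -20; changed? no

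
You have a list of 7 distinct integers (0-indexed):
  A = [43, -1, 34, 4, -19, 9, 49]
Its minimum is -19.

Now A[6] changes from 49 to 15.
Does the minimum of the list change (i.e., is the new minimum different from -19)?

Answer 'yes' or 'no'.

Answer: no

Derivation:
Old min = -19
Change: A[6] 49 -> 15
Changed element was NOT the min; min changes only if 15 < -19.
New min = -19; changed? no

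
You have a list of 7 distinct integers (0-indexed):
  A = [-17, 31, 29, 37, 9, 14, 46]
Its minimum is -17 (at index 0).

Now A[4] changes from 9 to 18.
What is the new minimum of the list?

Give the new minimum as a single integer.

Answer: -17

Derivation:
Old min = -17 (at index 0)
Change: A[4] 9 -> 18
Changed element was NOT the old min.
  New min = min(old_min, new_val) = min(-17, 18) = -17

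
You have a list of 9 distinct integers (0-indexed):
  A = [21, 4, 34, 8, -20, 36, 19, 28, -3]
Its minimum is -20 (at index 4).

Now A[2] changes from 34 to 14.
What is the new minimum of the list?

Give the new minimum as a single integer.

Answer: -20

Derivation:
Old min = -20 (at index 4)
Change: A[2] 34 -> 14
Changed element was NOT the old min.
  New min = min(old_min, new_val) = min(-20, 14) = -20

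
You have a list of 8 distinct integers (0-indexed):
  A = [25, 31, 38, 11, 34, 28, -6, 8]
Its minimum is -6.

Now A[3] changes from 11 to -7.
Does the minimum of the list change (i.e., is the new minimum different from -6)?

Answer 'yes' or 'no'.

Old min = -6
Change: A[3] 11 -> -7
Changed element was NOT the min; min changes only if -7 < -6.
New min = -7; changed? yes

Answer: yes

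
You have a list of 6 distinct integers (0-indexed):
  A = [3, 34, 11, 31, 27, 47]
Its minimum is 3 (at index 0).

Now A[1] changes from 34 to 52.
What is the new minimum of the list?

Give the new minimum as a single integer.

Answer: 3

Derivation:
Old min = 3 (at index 0)
Change: A[1] 34 -> 52
Changed element was NOT the old min.
  New min = min(old_min, new_val) = min(3, 52) = 3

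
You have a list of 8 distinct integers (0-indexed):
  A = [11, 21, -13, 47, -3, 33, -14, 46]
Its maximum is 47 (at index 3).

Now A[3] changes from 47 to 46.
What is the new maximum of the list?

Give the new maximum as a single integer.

Answer: 46

Derivation:
Old max = 47 (at index 3)
Change: A[3] 47 -> 46
Changed element WAS the max -> may need rescan.
  Max of remaining elements: 46
  New max = max(46, 46) = 46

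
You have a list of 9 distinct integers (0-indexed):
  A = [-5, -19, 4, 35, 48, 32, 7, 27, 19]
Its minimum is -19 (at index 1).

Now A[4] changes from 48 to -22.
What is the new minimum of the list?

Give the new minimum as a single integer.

Old min = -19 (at index 1)
Change: A[4] 48 -> -22
Changed element was NOT the old min.
  New min = min(old_min, new_val) = min(-19, -22) = -22

Answer: -22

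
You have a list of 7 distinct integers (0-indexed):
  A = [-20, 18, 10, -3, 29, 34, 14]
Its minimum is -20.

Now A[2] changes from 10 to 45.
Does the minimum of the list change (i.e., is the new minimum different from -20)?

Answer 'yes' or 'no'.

Answer: no

Derivation:
Old min = -20
Change: A[2] 10 -> 45
Changed element was NOT the min; min changes only if 45 < -20.
New min = -20; changed? no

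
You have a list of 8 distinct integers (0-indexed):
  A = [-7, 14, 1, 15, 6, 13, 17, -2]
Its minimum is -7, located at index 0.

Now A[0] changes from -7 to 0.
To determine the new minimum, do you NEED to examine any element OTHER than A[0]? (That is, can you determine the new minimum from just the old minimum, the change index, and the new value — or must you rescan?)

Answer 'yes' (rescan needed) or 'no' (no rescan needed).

Answer: yes

Derivation:
Old min = -7 at index 0
Change at index 0: -7 -> 0
Index 0 WAS the min and new value 0 > old min -7. Must rescan other elements to find the new min.
Needs rescan: yes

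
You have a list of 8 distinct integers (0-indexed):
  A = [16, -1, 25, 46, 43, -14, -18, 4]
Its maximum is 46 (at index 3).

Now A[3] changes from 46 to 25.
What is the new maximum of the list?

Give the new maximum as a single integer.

Old max = 46 (at index 3)
Change: A[3] 46 -> 25
Changed element WAS the max -> may need rescan.
  Max of remaining elements: 43
  New max = max(25, 43) = 43

Answer: 43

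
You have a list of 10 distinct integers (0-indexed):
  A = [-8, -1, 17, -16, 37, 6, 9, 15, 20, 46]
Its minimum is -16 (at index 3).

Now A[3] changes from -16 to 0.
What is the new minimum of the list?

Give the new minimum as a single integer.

Old min = -16 (at index 3)
Change: A[3] -16 -> 0
Changed element WAS the min. Need to check: is 0 still <= all others?
  Min of remaining elements: -8
  New min = min(0, -8) = -8

Answer: -8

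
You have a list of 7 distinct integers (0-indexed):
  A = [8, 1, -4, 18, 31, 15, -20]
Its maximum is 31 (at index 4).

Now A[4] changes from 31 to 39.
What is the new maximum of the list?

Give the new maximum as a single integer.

Old max = 31 (at index 4)
Change: A[4] 31 -> 39
Changed element WAS the max -> may need rescan.
  Max of remaining elements: 18
  New max = max(39, 18) = 39

Answer: 39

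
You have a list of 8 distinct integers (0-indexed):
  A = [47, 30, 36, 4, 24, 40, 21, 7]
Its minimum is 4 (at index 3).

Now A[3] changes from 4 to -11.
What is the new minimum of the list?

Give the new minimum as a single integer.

Answer: -11

Derivation:
Old min = 4 (at index 3)
Change: A[3] 4 -> -11
Changed element WAS the min. Need to check: is -11 still <= all others?
  Min of remaining elements: 7
  New min = min(-11, 7) = -11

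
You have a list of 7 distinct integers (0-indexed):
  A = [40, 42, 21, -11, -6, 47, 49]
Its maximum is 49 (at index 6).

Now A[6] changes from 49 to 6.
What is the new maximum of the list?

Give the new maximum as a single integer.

Old max = 49 (at index 6)
Change: A[6] 49 -> 6
Changed element WAS the max -> may need rescan.
  Max of remaining elements: 47
  New max = max(6, 47) = 47

Answer: 47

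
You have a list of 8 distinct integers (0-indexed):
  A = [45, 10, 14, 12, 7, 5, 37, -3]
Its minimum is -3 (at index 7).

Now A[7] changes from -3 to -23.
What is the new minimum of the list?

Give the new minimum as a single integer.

Answer: -23

Derivation:
Old min = -3 (at index 7)
Change: A[7] -3 -> -23
Changed element WAS the min. Need to check: is -23 still <= all others?
  Min of remaining elements: 5
  New min = min(-23, 5) = -23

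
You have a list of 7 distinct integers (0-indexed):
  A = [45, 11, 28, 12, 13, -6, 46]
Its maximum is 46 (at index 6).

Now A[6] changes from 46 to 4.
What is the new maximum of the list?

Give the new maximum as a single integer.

Old max = 46 (at index 6)
Change: A[6] 46 -> 4
Changed element WAS the max -> may need rescan.
  Max of remaining elements: 45
  New max = max(4, 45) = 45

Answer: 45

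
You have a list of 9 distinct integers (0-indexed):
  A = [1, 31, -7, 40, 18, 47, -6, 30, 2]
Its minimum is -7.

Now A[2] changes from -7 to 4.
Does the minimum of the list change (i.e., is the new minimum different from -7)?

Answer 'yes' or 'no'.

Answer: yes

Derivation:
Old min = -7
Change: A[2] -7 -> 4
Changed element was the min; new min must be rechecked.
New min = -6; changed? yes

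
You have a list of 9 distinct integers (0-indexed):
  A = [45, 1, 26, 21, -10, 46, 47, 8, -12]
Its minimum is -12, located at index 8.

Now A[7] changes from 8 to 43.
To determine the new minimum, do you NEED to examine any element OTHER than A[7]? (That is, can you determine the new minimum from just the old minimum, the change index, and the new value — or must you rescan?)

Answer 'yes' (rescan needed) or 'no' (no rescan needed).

Old min = -12 at index 8
Change at index 7: 8 -> 43
Index 7 was NOT the min. New min = min(-12, 43). No rescan of other elements needed.
Needs rescan: no

Answer: no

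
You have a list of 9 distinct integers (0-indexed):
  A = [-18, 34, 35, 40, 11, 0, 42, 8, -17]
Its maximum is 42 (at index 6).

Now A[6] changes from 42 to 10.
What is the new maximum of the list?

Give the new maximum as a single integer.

Old max = 42 (at index 6)
Change: A[6] 42 -> 10
Changed element WAS the max -> may need rescan.
  Max of remaining elements: 40
  New max = max(10, 40) = 40

Answer: 40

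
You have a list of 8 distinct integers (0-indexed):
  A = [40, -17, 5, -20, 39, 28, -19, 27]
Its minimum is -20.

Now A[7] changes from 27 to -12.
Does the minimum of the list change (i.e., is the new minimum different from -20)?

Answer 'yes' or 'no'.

Answer: no

Derivation:
Old min = -20
Change: A[7] 27 -> -12
Changed element was NOT the min; min changes only if -12 < -20.
New min = -20; changed? no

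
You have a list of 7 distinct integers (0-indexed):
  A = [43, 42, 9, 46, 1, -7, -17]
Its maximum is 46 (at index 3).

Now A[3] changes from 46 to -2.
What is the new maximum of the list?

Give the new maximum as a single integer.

Answer: 43

Derivation:
Old max = 46 (at index 3)
Change: A[3] 46 -> -2
Changed element WAS the max -> may need rescan.
  Max of remaining elements: 43
  New max = max(-2, 43) = 43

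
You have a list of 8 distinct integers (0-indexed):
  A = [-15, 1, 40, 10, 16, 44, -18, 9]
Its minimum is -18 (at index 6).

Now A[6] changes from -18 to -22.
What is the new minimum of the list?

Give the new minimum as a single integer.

Answer: -22

Derivation:
Old min = -18 (at index 6)
Change: A[6] -18 -> -22
Changed element WAS the min. Need to check: is -22 still <= all others?
  Min of remaining elements: -15
  New min = min(-22, -15) = -22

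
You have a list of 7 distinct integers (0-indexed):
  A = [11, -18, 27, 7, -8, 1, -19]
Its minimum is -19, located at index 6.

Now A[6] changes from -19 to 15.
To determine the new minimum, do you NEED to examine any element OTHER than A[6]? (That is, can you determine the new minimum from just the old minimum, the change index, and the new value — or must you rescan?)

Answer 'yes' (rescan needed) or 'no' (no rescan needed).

Answer: yes

Derivation:
Old min = -19 at index 6
Change at index 6: -19 -> 15
Index 6 WAS the min and new value 15 > old min -19. Must rescan other elements to find the new min.
Needs rescan: yes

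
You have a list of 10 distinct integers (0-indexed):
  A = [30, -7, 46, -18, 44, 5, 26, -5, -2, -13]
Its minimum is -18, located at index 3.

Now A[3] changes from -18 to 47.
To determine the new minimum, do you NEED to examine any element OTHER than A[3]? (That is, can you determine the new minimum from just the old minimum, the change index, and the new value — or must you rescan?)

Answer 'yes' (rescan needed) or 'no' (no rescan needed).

Old min = -18 at index 3
Change at index 3: -18 -> 47
Index 3 WAS the min and new value 47 > old min -18. Must rescan other elements to find the new min.
Needs rescan: yes

Answer: yes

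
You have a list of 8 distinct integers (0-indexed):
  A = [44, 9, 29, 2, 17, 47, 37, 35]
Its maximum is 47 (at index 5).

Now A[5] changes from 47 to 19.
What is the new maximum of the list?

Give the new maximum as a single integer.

Old max = 47 (at index 5)
Change: A[5] 47 -> 19
Changed element WAS the max -> may need rescan.
  Max of remaining elements: 44
  New max = max(19, 44) = 44

Answer: 44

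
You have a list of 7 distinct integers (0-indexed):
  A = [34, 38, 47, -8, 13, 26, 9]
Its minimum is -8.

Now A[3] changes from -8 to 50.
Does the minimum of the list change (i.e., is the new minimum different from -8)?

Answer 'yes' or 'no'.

Old min = -8
Change: A[3] -8 -> 50
Changed element was the min; new min must be rechecked.
New min = 9; changed? yes

Answer: yes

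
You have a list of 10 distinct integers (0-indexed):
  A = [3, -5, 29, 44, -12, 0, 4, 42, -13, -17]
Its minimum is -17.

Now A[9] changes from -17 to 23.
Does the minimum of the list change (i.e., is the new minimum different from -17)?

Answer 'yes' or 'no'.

Answer: yes

Derivation:
Old min = -17
Change: A[9] -17 -> 23
Changed element was the min; new min must be rechecked.
New min = -13; changed? yes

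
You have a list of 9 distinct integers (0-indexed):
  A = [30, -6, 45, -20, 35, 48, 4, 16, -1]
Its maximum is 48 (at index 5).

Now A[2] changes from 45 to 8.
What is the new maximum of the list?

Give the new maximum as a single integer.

Answer: 48

Derivation:
Old max = 48 (at index 5)
Change: A[2] 45 -> 8
Changed element was NOT the old max.
  New max = max(old_max, new_val) = max(48, 8) = 48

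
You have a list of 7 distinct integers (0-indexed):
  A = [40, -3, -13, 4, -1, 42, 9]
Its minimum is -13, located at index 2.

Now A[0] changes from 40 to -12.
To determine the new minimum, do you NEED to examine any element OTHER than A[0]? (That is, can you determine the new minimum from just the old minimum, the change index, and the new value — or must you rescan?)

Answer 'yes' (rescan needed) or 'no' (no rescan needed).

Answer: no

Derivation:
Old min = -13 at index 2
Change at index 0: 40 -> -12
Index 0 was NOT the min. New min = min(-13, -12). No rescan of other elements needed.
Needs rescan: no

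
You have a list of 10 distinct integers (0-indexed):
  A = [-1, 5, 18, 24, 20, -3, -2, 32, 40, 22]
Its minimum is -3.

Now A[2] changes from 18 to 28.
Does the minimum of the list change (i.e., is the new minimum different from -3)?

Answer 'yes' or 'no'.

Old min = -3
Change: A[2] 18 -> 28
Changed element was NOT the min; min changes only if 28 < -3.
New min = -3; changed? no

Answer: no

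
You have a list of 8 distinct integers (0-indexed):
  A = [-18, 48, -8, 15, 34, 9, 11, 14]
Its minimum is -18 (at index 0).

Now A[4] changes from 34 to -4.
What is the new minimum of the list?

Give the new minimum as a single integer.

Answer: -18

Derivation:
Old min = -18 (at index 0)
Change: A[4] 34 -> -4
Changed element was NOT the old min.
  New min = min(old_min, new_val) = min(-18, -4) = -18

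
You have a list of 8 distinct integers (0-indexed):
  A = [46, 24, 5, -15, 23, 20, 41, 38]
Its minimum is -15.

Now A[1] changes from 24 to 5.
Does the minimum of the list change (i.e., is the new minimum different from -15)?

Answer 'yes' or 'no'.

Old min = -15
Change: A[1] 24 -> 5
Changed element was NOT the min; min changes only if 5 < -15.
New min = -15; changed? no

Answer: no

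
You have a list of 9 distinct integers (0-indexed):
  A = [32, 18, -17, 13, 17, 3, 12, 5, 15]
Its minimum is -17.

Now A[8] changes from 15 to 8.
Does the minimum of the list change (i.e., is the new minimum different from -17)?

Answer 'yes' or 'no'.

Old min = -17
Change: A[8] 15 -> 8
Changed element was NOT the min; min changes only if 8 < -17.
New min = -17; changed? no

Answer: no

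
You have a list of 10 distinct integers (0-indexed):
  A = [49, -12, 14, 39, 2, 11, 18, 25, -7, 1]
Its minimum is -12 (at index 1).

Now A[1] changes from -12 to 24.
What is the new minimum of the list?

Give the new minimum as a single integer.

Answer: -7

Derivation:
Old min = -12 (at index 1)
Change: A[1] -12 -> 24
Changed element WAS the min. Need to check: is 24 still <= all others?
  Min of remaining elements: -7
  New min = min(24, -7) = -7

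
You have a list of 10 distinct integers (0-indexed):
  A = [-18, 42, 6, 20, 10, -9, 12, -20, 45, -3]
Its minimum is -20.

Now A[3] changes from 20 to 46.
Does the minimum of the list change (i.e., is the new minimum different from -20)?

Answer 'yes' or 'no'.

Answer: no

Derivation:
Old min = -20
Change: A[3] 20 -> 46
Changed element was NOT the min; min changes only if 46 < -20.
New min = -20; changed? no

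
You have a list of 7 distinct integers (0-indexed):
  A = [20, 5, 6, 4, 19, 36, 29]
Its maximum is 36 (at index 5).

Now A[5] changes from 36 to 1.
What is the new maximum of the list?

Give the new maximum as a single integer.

Old max = 36 (at index 5)
Change: A[5] 36 -> 1
Changed element WAS the max -> may need rescan.
  Max of remaining elements: 29
  New max = max(1, 29) = 29

Answer: 29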